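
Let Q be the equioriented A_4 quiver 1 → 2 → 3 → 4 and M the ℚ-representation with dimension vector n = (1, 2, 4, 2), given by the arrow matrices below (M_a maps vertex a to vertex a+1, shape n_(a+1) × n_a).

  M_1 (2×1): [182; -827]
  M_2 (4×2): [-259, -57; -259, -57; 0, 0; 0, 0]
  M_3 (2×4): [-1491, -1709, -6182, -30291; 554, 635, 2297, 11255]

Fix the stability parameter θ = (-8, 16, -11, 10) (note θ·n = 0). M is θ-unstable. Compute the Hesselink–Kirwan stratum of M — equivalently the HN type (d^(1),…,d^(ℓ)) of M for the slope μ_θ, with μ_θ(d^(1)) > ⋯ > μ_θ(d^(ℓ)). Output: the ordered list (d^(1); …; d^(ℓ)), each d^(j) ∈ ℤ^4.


Interval decomposition of M: I[1,4], I[2,2], I[3,3]^2, I[3,4].
HN type (ℓ=5): μ^(1)=16; μ^(2)=10; μ^(3)=5/2; μ^(4)=-8; μ^(5)=-11

((0, 1, 0, 0); (0, 0, 0, 2); (0, 1, 1, 0); (1, 0, 0, 0); (0, 0, 3, 0))


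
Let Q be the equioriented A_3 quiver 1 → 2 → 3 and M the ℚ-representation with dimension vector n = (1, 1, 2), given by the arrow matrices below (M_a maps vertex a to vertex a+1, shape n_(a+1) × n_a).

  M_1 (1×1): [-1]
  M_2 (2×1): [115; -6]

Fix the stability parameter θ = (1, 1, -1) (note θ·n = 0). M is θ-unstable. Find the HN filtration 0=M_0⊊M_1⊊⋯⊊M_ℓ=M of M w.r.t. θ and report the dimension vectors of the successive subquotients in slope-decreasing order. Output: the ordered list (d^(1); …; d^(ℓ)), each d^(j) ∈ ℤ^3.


Barcode: M ≅ I[1,3], I[3,3]. HN layers by μ_θ (2 steps, strictly decreasing):
  μ^(1)=1/3; μ^(2)=-1

((1, 1, 1); (0, 0, 1))


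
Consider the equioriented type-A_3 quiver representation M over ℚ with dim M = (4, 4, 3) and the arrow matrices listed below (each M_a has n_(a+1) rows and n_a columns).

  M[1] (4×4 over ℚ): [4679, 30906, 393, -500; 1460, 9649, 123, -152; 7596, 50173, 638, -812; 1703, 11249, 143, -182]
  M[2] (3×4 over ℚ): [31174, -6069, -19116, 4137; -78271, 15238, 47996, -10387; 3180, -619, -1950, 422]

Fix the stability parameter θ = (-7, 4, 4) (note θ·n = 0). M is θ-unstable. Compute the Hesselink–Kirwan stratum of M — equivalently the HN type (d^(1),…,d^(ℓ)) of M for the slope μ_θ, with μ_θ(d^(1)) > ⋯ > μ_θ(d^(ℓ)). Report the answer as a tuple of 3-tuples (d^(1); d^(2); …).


Barcode: M ≅ I[1,2], I[1,3]^3. HN layers by μ_θ (2 steps, strictly decreasing):
  μ^(1)=4; μ^(2)=-7

((0, 4, 3); (4, 0, 0))


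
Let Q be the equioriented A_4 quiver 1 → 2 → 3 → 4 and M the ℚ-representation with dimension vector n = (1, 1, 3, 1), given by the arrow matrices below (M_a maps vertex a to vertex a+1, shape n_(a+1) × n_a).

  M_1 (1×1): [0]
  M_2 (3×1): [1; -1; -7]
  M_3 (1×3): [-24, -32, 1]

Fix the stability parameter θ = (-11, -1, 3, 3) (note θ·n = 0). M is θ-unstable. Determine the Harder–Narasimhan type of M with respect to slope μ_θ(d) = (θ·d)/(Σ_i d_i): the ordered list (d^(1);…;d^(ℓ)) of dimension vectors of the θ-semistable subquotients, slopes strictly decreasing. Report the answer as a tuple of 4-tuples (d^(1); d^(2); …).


Via rank(M_{q-1}∘⋯∘M_p): M ≅ I[1,1], I[2,4], I[3,3]^2.
μ_θ-semistable layers: μ^(1)=3; μ^(2)=-1; μ^(3)=-11

((0, 0, 3, 1); (0, 1, 0, 0); (1, 0, 0, 0))


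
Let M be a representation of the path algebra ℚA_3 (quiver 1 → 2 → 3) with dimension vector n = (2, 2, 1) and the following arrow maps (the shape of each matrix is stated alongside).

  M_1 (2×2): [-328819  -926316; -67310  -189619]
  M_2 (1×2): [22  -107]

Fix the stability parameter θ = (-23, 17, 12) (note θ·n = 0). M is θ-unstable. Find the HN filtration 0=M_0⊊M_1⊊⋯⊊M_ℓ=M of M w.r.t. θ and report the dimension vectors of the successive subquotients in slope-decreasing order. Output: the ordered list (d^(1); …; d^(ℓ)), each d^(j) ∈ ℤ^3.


Interval decomposition of M: I[1,2], I[1,3].
HN type (ℓ=3): μ^(1)=17; μ^(2)=29/2; μ^(3)=-23

((0, 1, 0); (0, 1, 1); (2, 0, 0))


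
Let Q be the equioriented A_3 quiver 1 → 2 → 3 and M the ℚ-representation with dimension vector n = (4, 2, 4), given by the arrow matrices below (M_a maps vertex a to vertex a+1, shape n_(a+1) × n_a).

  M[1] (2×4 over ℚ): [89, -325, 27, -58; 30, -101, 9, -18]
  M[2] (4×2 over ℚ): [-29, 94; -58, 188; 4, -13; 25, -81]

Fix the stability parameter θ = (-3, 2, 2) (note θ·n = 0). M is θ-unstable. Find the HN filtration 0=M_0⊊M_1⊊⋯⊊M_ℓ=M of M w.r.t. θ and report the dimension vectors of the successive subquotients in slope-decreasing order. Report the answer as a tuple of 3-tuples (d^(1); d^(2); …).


Barcode: M ≅ I[1,1]^2, I[1,3]^2, I[3,3]^2. HN layers by μ_θ (2 steps, strictly decreasing):
  μ^(1)=2; μ^(2)=-3

((0, 2, 4); (4, 0, 0))


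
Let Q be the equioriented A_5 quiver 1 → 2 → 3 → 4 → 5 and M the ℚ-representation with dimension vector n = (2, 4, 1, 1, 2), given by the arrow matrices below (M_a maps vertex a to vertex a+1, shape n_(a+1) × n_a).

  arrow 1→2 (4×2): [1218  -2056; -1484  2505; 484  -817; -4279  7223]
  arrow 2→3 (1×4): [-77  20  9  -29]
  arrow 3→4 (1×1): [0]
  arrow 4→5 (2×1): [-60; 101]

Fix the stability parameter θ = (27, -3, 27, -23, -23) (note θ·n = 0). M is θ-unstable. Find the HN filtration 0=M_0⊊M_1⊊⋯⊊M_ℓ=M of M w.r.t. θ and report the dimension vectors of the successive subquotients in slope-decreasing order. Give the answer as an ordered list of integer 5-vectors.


Interval decomposition of M: I[1,2], I[1,3], I[2,2]^2, I[4,5], I[5,5].
HN type (ℓ=4): μ^(1)=27; μ^(2)=12; μ^(3)=-3; μ^(4)=-23

((0, 0, 1, 0, 0); (2, 2, 0, 0, 0); (0, 2, 0, 0, 0); (0, 0, 0, 1, 2))


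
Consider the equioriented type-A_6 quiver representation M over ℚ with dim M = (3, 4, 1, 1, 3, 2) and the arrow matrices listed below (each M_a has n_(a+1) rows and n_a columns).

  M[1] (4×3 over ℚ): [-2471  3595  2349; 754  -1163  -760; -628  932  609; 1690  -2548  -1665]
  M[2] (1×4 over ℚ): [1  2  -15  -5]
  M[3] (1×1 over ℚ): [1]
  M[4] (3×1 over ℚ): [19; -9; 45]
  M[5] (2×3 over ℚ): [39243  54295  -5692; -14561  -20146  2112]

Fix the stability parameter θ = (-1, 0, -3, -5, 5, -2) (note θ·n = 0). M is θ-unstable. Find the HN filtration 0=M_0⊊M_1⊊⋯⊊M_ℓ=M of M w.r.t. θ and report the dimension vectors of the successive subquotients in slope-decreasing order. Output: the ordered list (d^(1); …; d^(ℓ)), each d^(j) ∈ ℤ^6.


Barcode: M ≅ I[1,2]^2, I[1,6], I[2,2], I[5,5], I[5,6]. HN layers by μ_θ (5 steps, strictly decreasing):
  μ^(1)=5; μ^(2)=3/2; μ^(3)=0; μ^(4)=-1; μ^(5)=-9/4

((0, 0, 0, 0, 1, 0); (0, 0, 0, 0, 2, 2); (0, 3, 0, 0, 0, 0); (2, 0, 0, 0, 0, 0); (1, 1, 1, 1, 0, 0))


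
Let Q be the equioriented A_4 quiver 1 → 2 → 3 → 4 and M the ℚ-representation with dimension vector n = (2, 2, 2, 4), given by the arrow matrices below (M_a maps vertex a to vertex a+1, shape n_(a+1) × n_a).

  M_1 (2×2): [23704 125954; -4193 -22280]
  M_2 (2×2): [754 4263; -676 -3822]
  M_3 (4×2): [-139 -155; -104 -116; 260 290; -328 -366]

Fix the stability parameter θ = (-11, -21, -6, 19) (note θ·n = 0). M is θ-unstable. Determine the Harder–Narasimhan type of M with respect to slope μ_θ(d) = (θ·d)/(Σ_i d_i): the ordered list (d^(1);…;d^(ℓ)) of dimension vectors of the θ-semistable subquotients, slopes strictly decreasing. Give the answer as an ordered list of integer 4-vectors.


Barcode: M ≅ I[1,2], I[1,4], I[3,4], I[4,4]^2. HN layers by μ_θ (3 steps, strictly decreasing):
  μ^(1)=19; μ^(2)=-6; μ^(3)=-16

((0, 0, 0, 4); (0, 0, 2, 0); (2, 2, 0, 0))


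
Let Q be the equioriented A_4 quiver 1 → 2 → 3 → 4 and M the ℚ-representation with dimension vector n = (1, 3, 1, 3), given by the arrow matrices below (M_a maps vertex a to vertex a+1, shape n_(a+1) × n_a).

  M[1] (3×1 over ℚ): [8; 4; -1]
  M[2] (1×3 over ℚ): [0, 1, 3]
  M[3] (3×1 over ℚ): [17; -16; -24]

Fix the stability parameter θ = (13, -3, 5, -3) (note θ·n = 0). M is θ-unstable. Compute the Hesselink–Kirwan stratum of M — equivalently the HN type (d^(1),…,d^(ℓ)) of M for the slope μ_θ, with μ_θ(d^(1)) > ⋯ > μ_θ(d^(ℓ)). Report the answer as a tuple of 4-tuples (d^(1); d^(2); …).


Interval decomposition of M: I[1,4], I[2,2]^2, I[4,4]^2.
HN type (ℓ=2): μ^(1)=3; μ^(2)=-3

((1, 1, 1, 1); (0, 2, 0, 2))


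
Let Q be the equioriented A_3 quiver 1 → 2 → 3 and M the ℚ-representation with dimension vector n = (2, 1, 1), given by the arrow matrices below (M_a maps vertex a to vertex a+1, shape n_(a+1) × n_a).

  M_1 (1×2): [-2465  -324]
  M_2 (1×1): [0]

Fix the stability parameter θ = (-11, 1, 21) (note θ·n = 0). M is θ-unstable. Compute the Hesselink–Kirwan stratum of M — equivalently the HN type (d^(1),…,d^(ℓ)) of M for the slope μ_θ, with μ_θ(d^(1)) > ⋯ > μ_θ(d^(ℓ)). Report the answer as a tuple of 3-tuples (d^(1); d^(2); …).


Interval decomposition of M: I[1,1], I[1,2], I[3,3].
HN type (ℓ=3): μ^(1)=21; μ^(2)=1; μ^(3)=-11

((0, 0, 1); (0, 1, 0); (2, 0, 0))


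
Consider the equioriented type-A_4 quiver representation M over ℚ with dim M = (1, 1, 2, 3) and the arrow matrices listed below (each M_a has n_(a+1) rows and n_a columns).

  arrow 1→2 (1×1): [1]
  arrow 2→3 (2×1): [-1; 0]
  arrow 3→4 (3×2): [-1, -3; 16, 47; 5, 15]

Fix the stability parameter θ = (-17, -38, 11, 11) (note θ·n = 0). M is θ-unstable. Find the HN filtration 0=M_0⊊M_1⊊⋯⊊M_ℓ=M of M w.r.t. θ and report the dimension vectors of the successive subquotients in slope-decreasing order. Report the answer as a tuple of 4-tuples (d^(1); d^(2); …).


Barcode: M ≅ I[1,4], I[3,4], I[4,4]. HN layers by μ_θ (2 steps, strictly decreasing):
  μ^(1)=11; μ^(2)=-55/2

((0, 0, 2, 3); (1, 1, 0, 0))


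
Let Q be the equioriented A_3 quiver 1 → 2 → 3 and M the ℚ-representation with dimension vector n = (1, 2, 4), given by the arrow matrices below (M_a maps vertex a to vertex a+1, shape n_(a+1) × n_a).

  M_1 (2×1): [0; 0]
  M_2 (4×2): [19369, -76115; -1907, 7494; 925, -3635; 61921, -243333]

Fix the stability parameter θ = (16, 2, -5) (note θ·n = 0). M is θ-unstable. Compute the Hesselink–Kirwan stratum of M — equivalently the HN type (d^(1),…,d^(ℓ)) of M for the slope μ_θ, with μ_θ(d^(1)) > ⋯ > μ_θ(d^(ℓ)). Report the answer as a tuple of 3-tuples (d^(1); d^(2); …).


Barcode: M ≅ I[1,1], I[2,3]^2, I[3,3]^2. HN layers by μ_θ (3 steps, strictly decreasing):
  μ^(1)=16; μ^(2)=-3/2; μ^(3)=-5

((1, 0, 0); (0, 2, 2); (0, 0, 2))


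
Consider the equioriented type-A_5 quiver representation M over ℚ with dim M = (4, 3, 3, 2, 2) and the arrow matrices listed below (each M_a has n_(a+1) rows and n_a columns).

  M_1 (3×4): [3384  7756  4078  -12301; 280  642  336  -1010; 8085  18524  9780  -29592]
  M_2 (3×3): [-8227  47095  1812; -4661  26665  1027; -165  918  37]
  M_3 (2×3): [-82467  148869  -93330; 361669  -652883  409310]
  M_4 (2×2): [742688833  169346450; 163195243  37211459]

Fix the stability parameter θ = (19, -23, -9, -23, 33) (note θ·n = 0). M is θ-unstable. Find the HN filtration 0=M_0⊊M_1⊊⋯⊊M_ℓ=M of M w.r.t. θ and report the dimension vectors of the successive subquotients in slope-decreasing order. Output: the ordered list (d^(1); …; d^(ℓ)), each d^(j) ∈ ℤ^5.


Via rank(M_{q-1}∘⋯∘M_p): M ≅ I[1,1], I[1,3]^2, I[1,5], I[4,5].
μ_θ-semistable layers: μ^(1)=33; μ^(2)=19; μ^(3)=-13/3; μ^(4)=-9; μ^(5)=-23

((0, 0, 0, 0, 2); (1, 0, 0, 0, 0); (2, 2, 2, 0, 0); (1, 1, 1, 1, 0); (0, 0, 0, 1, 0))


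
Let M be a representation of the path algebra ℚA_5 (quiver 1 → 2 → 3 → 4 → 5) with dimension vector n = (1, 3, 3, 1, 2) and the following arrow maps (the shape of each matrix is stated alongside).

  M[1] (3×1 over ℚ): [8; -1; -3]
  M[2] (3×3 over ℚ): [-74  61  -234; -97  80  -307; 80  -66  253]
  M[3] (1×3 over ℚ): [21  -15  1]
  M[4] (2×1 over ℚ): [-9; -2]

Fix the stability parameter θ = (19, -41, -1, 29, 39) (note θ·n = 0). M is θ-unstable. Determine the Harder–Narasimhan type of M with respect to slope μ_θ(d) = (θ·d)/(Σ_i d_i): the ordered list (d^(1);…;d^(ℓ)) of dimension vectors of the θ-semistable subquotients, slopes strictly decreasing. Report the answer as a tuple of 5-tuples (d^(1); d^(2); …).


Barcode: M ≅ I[1,5], I[2,3]^2, I[5,5]. HN layers by μ_θ (5 steps, strictly decreasing):
  μ^(1)=39; μ^(2)=29; μ^(3)=-1; μ^(4)=-11; μ^(5)=-41

((0, 0, 0, 0, 2); (0, 0, 0, 1, 0); (0, 0, 3, 0, 0); (1, 1, 0, 0, 0); (0, 2, 0, 0, 0))


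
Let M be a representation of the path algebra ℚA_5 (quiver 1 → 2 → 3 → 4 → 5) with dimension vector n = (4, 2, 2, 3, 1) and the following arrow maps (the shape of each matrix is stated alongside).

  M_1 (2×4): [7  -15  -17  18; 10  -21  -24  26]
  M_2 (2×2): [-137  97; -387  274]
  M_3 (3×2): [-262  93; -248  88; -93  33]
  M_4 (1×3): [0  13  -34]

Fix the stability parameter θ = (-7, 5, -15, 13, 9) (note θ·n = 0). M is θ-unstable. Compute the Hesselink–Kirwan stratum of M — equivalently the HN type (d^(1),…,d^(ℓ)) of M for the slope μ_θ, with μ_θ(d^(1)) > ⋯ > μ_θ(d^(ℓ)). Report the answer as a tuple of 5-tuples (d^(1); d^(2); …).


Via rank(M_{q-1}∘⋯∘M_p): M ≅ I[1,1]^2, I[1,4], I[1,5], I[4,4].
μ_θ-semistable layers: μ^(1)=13; μ^(2)=11; μ^(3)=-5; μ^(4)=-7

((0, 0, 0, 2, 0); (0, 0, 0, 1, 1); (0, 2, 2, 0, 0); (4, 0, 0, 0, 0))


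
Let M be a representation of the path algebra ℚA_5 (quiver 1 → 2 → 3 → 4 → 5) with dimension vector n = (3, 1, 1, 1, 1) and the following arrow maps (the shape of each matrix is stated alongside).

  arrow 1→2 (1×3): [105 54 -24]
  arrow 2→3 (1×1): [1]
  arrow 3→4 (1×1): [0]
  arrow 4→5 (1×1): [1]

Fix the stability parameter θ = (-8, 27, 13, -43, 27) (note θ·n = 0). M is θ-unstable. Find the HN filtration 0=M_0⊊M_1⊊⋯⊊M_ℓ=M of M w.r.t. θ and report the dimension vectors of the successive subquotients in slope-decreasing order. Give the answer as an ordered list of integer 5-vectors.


Barcode: M ≅ I[1,1]^2, I[1,3], I[4,5]. HN layers by μ_θ (4 steps, strictly decreasing):
  μ^(1)=27; μ^(2)=20; μ^(3)=-8; μ^(4)=-43

((0, 0, 0, 0, 1); (0, 1, 1, 0, 0); (3, 0, 0, 0, 0); (0, 0, 0, 1, 0))


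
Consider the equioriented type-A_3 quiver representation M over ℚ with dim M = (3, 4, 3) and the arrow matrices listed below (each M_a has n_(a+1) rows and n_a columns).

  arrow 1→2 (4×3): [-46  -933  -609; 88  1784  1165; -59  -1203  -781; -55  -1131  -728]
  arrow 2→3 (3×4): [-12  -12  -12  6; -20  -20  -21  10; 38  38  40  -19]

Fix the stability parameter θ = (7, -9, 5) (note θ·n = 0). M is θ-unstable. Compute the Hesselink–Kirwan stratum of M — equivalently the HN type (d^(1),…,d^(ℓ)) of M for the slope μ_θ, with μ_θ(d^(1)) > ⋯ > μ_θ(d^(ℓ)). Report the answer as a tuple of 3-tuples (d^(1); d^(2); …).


Barcode: M ≅ I[1,2], I[1,3]^2, I[2,2], I[3,3]. HN layers by μ_θ (3 steps, strictly decreasing):
  μ^(1)=5; μ^(2)=-1; μ^(3)=-9

((0, 0, 3); (3, 3, 0); (0, 1, 0))


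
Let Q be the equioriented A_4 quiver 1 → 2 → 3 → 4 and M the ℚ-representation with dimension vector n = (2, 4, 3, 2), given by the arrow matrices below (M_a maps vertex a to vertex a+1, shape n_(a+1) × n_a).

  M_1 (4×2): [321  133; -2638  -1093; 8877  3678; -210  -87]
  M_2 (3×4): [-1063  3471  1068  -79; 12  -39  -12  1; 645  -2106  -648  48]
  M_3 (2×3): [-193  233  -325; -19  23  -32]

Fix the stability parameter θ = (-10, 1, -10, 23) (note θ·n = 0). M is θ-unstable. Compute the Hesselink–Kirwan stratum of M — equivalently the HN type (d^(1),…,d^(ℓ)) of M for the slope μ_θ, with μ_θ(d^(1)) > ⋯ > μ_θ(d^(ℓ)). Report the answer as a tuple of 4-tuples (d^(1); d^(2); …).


Interval decomposition of M: I[1,2], I[1,4], I[2,2], I[2,3], I[3,4].
HN type (ℓ=4): μ^(1)=23; μ^(2)=1; μ^(3)=-9/2; μ^(4)=-10

((0, 0, 0, 2); (0, 2, 0, 0); (0, 2, 2, 0); (2, 0, 1, 0))


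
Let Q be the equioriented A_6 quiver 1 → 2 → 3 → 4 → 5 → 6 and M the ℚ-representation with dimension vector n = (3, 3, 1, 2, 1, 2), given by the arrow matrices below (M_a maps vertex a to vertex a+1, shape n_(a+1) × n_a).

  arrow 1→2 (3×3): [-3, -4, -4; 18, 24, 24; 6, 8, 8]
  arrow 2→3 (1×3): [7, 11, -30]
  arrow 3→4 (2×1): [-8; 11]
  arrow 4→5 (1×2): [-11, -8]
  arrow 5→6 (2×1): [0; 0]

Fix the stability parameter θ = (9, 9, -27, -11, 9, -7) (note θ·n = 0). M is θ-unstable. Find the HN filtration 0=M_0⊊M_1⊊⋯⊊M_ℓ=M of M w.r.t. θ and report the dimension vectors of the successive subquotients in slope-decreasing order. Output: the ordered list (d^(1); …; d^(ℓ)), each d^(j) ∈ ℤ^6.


Via rank(M_{q-1}∘⋯∘M_p): M ≅ I[1,1]^2, I[1,4], I[2,2]^2, I[4,5], I[6,6]^2.
μ_θ-semistable layers: μ^(1)=9; μ^(2)=-5; μ^(3)=-7; μ^(4)=-11

((2, 2, 0, 0, 1, 0); (1, 1, 1, 1, 0, 0); (0, 0, 0, 0, 0, 2); (0, 0, 0, 1, 0, 0))


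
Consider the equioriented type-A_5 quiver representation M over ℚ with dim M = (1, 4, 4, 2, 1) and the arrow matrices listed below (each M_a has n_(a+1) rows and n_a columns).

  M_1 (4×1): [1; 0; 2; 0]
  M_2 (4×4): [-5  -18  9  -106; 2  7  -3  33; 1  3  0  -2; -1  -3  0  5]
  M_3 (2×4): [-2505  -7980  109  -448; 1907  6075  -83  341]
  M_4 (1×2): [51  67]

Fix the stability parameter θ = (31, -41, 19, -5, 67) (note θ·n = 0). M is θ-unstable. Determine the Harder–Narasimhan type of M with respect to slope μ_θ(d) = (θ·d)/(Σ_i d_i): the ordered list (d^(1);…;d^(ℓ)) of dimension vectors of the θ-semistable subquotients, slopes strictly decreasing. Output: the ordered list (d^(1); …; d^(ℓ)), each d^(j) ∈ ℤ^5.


Barcode: M ≅ I[1,5], I[2,2], I[2,3], I[2,4], I[3,3]. HN layers by μ_θ (5 steps, strictly decreasing):
  μ^(1)=67; μ^(2)=19; μ^(3)=7; μ^(4)=-5; μ^(5)=-41

((0, 0, 0, 0, 1); (0, 0, 2, 0, 0); (0, 0, 2, 2, 0); (1, 1, 0, 0, 0); (0, 3, 0, 0, 0))


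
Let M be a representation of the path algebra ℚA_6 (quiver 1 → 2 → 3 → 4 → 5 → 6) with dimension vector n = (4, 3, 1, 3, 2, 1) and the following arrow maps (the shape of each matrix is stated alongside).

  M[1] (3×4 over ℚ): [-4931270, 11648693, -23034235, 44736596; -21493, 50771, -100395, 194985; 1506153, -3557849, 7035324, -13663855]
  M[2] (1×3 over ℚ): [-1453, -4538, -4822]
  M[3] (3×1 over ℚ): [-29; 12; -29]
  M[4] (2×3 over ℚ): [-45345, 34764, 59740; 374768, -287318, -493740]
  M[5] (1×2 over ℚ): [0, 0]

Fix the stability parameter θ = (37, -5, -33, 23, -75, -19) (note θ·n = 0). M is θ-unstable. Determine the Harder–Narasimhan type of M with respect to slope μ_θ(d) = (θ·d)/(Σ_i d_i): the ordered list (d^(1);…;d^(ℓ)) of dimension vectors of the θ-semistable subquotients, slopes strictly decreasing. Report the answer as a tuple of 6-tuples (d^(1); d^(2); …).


Barcode: M ≅ I[1,1], I[1,2]^2, I[1,5], I[4,4], I[4,5], I[6,6]. HN layers by μ_θ (6 steps, strictly decreasing):
  μ^(1)=37; μ^(2)=23; μ^(3)=16; μ^(4)=-53/5; μ^(5)=-19; μ^(6)=-26

((1, 0, 0, 0, 0, 0); (0, 0, 0, 1, 0, 0); (2, 2, 0, 0, 0, 0); (1, 1, 1, 1, 1, 0); (0, 0, 0, 0, 0, 1); (0, 0, 0, 1, 1, 0))


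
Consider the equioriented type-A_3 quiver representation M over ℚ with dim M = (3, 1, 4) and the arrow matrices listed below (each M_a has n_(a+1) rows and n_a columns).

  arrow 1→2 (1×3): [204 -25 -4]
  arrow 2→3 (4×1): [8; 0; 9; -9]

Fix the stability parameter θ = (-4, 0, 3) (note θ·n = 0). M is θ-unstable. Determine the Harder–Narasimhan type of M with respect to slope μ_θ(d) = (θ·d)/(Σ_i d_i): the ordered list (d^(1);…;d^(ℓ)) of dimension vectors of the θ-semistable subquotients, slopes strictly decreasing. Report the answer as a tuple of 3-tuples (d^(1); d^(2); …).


Via rank(M_{q-1}∘⋯∘M_p): M ≅ I[1,1]^2, I[1,3], I[3,3]^3.
μ_θ-semistable layers: μ^(1)=3; μ^(2)=0; μ^(3)=-4

((0, 0, 4); (0, 1, 0); (3, 0, 0))


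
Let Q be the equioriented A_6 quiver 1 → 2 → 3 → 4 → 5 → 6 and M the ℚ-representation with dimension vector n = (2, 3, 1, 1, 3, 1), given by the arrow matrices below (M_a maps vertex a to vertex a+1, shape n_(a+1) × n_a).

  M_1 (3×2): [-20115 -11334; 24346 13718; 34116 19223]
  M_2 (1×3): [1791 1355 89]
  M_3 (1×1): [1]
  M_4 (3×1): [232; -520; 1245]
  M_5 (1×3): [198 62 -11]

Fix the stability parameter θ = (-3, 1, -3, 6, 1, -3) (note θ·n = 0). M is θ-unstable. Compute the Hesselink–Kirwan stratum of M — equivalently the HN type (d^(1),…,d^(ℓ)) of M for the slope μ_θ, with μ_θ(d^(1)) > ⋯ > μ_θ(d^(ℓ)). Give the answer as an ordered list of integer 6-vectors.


Interval decomposition of M: I[1,2], I[1,6], I[2,2], I[5,5]^2.
HN type (ℓ=4): μ^(1)=4/3; μ^(2)=1; μ^(3)=-1; μ^(4)=-3

((0, 0, 0, 1, 1, 1); (0, 2, 0, 0, 2, 0); (0, 1, 1, 0, 0, 0); (2, 0, 0, 0, 0, 0))


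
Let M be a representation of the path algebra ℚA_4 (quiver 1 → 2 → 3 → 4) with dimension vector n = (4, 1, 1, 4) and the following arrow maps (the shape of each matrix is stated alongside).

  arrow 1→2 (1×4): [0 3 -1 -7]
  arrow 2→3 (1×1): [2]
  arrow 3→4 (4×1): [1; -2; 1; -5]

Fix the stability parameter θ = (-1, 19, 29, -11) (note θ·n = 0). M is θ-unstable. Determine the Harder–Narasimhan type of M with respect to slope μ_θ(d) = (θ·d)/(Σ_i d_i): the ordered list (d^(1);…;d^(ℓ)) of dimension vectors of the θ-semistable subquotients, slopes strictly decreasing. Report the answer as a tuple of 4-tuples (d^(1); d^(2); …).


Barcode: M ≅ I[1,1]^3, I[1,4], I[4,4]^3. HN layers by μ_θ (3 steps, strictly decreasing):
  μ^(1)=37/3; μ^(2)=-1; μ^(3)=-11

((0, 1, 1, 1); (4, 0, 0, 0); (0, 0, 0, 3))


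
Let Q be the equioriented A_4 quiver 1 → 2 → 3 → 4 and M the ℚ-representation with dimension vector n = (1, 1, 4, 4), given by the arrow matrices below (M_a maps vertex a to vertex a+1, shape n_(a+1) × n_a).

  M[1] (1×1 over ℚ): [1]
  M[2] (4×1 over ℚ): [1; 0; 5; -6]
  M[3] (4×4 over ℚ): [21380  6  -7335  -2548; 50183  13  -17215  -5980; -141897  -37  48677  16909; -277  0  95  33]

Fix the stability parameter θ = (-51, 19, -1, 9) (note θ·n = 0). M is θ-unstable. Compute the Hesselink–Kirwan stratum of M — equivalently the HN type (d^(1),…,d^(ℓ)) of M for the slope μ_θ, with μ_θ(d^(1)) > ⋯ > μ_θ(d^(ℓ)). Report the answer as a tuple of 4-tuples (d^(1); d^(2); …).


Barcode: M ≅ I[1,4], I[3,4]^3. HN layers by μ_θ (3 steps, strictly decreasing):
  μ^(1)=9; μ^(2)=-1; μ^(3)=-51

((0, 1, 1, 4); (0, 0, 3, 0); (1, 0, 0, 0))


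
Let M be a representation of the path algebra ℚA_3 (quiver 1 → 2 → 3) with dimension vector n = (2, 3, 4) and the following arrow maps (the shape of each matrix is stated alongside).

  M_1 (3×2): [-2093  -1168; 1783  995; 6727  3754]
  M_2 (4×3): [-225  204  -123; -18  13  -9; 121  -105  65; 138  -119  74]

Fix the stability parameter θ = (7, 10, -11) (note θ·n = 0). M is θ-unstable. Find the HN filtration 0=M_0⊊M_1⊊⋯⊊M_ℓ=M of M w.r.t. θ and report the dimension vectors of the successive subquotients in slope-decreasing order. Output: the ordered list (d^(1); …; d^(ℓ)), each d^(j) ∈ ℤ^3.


Interval decomposition of M: I[1,3]^2, I[2,3], I[3,3].
HN type (ℓ=3): μ^(1)=2; μ^(2)=-1/2; μ^(3)=-11

((2, 2, 2); (0, 1, 1); (0, 0, 1))


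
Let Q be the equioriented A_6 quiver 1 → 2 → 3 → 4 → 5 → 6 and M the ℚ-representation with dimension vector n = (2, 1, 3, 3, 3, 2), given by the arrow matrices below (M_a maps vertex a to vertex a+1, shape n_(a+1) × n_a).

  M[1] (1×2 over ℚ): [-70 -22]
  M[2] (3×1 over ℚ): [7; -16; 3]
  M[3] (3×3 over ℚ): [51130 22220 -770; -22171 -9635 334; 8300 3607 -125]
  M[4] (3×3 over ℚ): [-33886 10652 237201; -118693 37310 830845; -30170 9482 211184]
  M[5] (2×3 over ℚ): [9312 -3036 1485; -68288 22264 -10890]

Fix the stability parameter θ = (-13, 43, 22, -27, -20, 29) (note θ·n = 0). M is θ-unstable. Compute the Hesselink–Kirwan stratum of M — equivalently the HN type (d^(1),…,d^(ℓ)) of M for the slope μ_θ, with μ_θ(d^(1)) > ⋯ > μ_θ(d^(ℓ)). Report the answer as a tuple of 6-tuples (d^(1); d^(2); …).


Via rank(M_{q-1}∘⋯∘M_p): M ≅ I[1,1], I[1,6], I[3,3], I[3,5], I[4,5], I[6,6].
μ_θ-semistable layers: μ^(1)=29; μ^(2)=22; μ^(3)=9/2; μ^(4)=-25/3; μ^(5)=-13; μ^(6)=-20; μ^(7)=-27

((0, 0, 0, 0, 0, 2); (0, 0, 1, 0, 0, 0); (0, 1, 1, 1, 1, 0); (0, 0, 1, 1, 1, 0); (2, 0, 0, 0, 0, 0); (0, 0, 0, 0, 1, 0); (0, 0, 0, 1, 0, 0))


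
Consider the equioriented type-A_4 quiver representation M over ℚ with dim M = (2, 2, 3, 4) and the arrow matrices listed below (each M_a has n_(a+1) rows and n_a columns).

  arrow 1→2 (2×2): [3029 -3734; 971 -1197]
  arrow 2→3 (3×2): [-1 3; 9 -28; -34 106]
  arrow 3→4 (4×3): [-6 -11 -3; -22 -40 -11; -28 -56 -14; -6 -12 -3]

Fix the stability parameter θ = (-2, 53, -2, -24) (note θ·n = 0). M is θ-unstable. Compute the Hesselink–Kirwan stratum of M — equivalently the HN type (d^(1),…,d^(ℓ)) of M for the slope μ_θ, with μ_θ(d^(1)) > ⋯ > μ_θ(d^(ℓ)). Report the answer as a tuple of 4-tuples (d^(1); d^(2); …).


Via rank(M_{q-1}∘⋯∘M_p): M ≅ I[1,3], I[1,4], I[3,4], I[4,4]^2.
μ_θ-semistable layers: μ^(1)=51/2; μ^(2)=9; μ^(3)=-2; μ^(4)=-13; μ^(5)=-24

((0, 1, 1, 0); (0, 1, 1, 1); (2, 0, 0, 0); (0, 0, 1, 1); (0, 0, 0, 2))


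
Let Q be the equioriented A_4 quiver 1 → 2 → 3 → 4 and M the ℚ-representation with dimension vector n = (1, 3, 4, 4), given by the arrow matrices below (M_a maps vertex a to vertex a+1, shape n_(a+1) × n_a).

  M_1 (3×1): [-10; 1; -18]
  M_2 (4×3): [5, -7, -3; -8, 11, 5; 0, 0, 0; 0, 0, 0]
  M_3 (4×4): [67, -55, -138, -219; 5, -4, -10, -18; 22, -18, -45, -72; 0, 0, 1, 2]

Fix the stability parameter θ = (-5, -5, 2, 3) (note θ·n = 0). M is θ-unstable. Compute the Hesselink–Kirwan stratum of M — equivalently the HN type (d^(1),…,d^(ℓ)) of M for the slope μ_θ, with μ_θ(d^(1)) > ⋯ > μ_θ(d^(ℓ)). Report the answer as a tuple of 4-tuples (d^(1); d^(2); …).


Interval decomposition of M: I[1,4], I[2,2], I[2,4], I[3,4]^2.
HN type (ℓ=3): μ^(1)=3; μ^(2)=2; μ^(3)=-5

((0, 0, 0, 4); (0, 0, 4, 0); (1, 3, 0, 0))


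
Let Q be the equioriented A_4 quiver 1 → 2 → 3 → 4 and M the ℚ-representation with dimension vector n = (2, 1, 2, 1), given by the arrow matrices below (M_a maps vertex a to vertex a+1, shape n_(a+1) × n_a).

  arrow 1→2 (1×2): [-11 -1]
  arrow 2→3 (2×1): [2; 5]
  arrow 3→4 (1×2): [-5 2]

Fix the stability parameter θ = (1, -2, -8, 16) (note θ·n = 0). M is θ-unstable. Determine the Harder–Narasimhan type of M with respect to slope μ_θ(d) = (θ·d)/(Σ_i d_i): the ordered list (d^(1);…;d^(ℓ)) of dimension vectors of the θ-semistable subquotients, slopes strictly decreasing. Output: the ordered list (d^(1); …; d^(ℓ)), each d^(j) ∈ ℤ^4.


Interval decomposition of M: I[1,1], I[1,3], I[3,4].
HN type (ℓ=4): μ^(1)=16; μ^(2)=1; μ^(3)=-3; μ^(4)=-8

((0, 0, 0, 1); (1, 0, 0, 0); (1, 1, 1, 0); (0, 0, 1, 0))


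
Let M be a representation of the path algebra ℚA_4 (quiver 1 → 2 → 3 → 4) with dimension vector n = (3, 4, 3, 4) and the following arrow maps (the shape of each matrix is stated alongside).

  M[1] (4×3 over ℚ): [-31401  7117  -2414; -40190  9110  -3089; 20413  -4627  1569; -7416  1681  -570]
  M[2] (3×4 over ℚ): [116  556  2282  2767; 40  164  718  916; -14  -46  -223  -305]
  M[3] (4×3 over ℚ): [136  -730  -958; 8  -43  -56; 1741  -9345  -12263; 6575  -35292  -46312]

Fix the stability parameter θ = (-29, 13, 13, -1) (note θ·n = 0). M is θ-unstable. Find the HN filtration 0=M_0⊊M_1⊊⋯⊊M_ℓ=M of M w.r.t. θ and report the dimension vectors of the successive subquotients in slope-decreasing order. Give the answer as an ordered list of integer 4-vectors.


Barcode: M ≅ I[1,4]^3, I[2,2], I[4,4]. HN layers by μ_θ (4 steps, strictly decreasing):
  μ^(1)=13; μ^(2)=25/3; μ^(3)=-1; μ^(4)=-29

((0, 1, 0, 0); (0, 3, 3, 3); (0, 0, 0, 1); (3, 0, 0, 0))


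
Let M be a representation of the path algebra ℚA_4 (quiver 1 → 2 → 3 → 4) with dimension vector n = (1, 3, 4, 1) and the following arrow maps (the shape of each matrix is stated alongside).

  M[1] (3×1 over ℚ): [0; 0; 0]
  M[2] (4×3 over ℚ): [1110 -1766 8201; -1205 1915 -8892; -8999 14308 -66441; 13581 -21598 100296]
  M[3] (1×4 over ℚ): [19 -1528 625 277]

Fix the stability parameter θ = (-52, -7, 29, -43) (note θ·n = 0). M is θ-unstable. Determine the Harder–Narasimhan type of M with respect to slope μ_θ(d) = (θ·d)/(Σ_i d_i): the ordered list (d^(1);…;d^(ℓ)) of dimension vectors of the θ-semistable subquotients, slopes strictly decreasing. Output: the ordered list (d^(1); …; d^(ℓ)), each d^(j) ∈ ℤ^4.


Barcode: M ≅ I[1,1], I[2,3]^2, I[2,4], I[3,3]. HN layers by μ_θ (3 steps, strictly decreasing):
  μ^(1)=29; μ^(2)=-7; μ^(3)=-52

((0, 0, 3, 0); (0, 3, 1, 1); (1, 0, 0, 0))


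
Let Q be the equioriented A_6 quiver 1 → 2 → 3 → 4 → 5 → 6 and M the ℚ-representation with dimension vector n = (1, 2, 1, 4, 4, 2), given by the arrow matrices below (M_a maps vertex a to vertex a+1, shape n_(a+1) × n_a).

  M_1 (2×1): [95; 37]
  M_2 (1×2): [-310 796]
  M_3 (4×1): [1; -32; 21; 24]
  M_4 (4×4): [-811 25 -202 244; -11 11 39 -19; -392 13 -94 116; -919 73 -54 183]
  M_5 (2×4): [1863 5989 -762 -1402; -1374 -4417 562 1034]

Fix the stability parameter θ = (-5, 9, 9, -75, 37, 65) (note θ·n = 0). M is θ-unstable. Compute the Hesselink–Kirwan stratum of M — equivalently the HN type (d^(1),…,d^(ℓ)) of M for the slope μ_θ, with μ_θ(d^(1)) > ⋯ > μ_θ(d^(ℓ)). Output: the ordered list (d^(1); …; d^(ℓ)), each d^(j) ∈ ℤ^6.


Barcode: M ≅ I[1,6], I[2,2], I[4,5]^2, I[4,6]. HN layers by μ_θ (5 steps, strictly decreasing):
  μ^(1)=65; μ^(2)=37; μ^(3)=9; μ^(4)=-31/2; μ^(5)=-75

((0, 0, 0, 0, 0, 2); (0, 0, 0, 0, 4, 0); (0, 1, 0, 0, 0, 0); (1, 1, 1, 1, 0, 0); (0, 0, 0, 3, 0, 0))


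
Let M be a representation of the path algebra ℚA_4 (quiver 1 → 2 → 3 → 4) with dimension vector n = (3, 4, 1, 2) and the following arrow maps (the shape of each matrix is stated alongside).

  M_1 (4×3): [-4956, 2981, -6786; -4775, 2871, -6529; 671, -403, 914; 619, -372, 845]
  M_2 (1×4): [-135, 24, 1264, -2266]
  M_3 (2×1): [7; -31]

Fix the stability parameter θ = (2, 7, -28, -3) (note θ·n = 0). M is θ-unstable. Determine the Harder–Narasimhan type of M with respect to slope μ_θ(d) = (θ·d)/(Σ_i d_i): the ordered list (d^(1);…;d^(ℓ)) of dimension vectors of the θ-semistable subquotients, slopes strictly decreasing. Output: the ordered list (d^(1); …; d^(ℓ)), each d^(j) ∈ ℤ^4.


Barcode: M ≅ I[1,2]^2, I[1,4], I[2,2], I[4,4]. HN layers by μ_θ (4 steps, strictly decreasing):
  μ^(1)=7; μ^(2)=2; μ^(3)=-3; μ^(4)=-19/3

((0, 3, 0, 0); (2, 0, 0, 0); (0, 0, 0, 2); (1, 1, 1, 0))


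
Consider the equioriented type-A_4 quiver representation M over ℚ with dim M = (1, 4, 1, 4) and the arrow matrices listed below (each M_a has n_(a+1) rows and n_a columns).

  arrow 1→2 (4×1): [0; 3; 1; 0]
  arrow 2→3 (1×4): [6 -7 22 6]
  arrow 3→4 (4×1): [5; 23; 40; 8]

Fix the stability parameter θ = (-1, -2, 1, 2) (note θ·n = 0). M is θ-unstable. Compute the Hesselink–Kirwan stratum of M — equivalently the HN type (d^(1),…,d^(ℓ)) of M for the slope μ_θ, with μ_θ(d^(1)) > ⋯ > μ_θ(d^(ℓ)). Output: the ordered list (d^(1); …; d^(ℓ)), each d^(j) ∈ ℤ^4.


Via rank(M_{q-1}∘⋯∘M_p): M ≅ I[1,4], I[2,2]^3, I[4,4]^3.
μ_θ-semistable layers: μ^(1)=2; μ^(2)=1; μ^(3)=-3/2; μ^(4)=-2

((0, 0, 0, 4); (0, 0, 1, 0); (1, 1, 0, 0); (0, 3, 0, 0))


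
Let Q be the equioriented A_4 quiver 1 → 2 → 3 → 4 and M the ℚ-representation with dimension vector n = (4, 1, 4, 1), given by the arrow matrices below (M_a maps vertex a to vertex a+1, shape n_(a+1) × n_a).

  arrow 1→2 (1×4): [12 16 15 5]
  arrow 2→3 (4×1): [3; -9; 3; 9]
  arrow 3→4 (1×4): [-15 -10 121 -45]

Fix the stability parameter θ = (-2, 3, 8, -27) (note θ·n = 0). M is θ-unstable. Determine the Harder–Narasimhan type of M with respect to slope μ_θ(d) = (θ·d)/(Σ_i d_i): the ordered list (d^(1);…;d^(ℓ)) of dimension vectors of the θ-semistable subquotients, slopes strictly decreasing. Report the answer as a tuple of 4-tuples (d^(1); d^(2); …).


Interval decomposition of M: I[1,1]^3, I[1,4], I[3,3]^3.
HN type (ℓ=3): μ^(1)=8; μ^(2)=-2; μ^(3)=-9/2

((0, 0, 3, 0); (3, 0, 0, 0); (1, 1, 1, 1))


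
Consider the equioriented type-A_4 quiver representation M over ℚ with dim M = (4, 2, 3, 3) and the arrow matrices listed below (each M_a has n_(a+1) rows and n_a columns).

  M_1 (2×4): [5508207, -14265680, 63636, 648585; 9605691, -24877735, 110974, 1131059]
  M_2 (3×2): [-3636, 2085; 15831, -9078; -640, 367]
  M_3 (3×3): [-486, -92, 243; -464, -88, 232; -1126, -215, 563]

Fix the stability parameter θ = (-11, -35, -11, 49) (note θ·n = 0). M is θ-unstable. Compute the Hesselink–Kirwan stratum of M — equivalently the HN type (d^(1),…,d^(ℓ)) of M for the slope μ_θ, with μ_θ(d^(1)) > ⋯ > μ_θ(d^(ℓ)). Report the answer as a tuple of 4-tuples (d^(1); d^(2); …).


Via rank(M_{q-1}∘⋯∘M_p): M ≅ I[1,1]^2, I[1,4]^2, I[3,3], I[4,4].
μ_θ-semistable layers: μ^(1)=49; μ^(2)=-11; μ^(3)=-23

((0, 0, 0, 3); (2, 0, 3, 0); (2, 2, 0, 0))


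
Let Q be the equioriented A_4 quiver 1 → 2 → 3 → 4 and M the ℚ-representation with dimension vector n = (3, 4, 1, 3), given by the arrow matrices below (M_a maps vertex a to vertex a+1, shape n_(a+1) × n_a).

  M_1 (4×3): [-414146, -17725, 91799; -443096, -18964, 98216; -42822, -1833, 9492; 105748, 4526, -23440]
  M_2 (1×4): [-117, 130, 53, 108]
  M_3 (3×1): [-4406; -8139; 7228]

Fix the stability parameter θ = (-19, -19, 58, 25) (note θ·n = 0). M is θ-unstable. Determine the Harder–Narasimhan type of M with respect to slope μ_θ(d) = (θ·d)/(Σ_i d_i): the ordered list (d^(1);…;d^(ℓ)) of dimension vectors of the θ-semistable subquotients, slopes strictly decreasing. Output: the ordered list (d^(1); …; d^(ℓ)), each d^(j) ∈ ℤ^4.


Via rank(M_{q-1}∘⋯∘M_p): M ≅ I[1,1], I[1,2], I[1,4], I[2,2]^2, I[4,4]^2.
μ_θ-semistable layers: μ^(1)=83/2; μ^(2)=25; μ^(3)=-19

((0, 0, 1, 1); (0, 0, 0, 2); (3, 4, 0, 0))


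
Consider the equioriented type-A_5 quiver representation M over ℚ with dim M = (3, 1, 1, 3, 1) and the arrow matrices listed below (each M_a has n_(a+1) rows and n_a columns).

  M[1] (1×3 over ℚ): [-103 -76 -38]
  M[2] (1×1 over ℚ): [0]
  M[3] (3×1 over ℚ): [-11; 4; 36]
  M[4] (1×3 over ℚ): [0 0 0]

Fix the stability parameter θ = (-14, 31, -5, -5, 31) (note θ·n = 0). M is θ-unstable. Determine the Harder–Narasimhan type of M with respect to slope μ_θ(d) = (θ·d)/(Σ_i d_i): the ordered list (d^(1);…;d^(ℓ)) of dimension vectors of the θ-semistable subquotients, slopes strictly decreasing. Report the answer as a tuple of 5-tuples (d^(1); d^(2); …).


Via rank(M_{q-1}∘⋯∘M_p): M ≅ I[1,1]^2, I[1,2], I[3,4], I[4,4]^2, I[5,5].
μ_θ-semistable layers: μ^(1)=31; μ^(2)=-5; μ^(3)=-14

((0, 1, 0, 0, 1); (0, 0, 1, 3, 0); (3, 0, 0, 0, 0))


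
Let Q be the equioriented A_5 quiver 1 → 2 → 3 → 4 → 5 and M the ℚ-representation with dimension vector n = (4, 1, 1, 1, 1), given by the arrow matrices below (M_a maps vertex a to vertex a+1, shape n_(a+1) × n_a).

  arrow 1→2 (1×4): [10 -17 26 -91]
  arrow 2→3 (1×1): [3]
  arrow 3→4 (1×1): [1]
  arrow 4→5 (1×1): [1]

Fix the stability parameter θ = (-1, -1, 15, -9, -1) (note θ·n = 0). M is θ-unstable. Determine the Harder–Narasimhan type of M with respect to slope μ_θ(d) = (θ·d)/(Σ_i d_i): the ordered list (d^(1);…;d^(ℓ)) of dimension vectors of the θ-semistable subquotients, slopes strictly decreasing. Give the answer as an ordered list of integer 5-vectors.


Barcode: M ≅ I[1,1]^3, I[1,5]. HN layers by μ_θ (2 steps, strictly decreasing):
  μ^(1)=5/3; μ^(2)=-1

((0, 0, 1, 1, 1); (4, 1, 0, 0, 0))


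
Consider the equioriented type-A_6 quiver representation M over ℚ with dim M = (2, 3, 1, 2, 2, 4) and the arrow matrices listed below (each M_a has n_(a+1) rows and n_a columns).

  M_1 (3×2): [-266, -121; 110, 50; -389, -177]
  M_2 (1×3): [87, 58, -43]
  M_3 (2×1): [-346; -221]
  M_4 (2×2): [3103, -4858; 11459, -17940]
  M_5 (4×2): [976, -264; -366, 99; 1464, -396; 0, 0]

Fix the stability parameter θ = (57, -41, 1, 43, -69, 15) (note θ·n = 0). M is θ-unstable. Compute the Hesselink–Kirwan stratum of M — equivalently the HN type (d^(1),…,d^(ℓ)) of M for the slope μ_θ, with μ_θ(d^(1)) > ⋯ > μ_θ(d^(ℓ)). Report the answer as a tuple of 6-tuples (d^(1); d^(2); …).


Via rank(M_{q-1}∘⋯∘M_p): M ≅ I[1,2], I[1,6], I[2,2], I[4,5], I[6,6]^3.
μ_θ-semistable layers: μ^(1)=15; μ^(2)=8; μ^(3)=-9/5; μ^(4)=-13; μ^(5)=-41

((0, 0, 0, 0, 0, 4); (1, 1, 0, 0, 0, 0); (1, 1, 1, 1, 1, 0); (0, 0, 0, 1, 1, 0); (0, 1, 0, 0, 0, 0))


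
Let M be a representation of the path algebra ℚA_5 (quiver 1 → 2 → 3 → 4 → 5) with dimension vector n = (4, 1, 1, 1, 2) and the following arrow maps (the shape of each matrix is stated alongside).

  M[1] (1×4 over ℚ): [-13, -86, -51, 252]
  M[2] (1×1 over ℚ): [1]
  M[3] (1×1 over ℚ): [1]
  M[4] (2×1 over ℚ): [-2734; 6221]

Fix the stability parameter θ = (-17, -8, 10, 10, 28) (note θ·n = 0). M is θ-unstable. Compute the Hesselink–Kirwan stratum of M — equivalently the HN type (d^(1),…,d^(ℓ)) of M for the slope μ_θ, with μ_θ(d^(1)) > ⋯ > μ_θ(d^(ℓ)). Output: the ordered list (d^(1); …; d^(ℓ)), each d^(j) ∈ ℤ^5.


Barcode: M ≅ I[1,1]^3, I[1,5], I[5,5]. HN layers by μ_θ (4 steps, strictly decreasing):
  μ^(1)=28; μ^(2)=10; μ^(3)=-8; μ^(4)=-17

((0, 0, 0, 0, 2); (0, 0, 1, 1, 0); (0, 1, 0, 0, 0); (4, 0, 0, 0, 0))


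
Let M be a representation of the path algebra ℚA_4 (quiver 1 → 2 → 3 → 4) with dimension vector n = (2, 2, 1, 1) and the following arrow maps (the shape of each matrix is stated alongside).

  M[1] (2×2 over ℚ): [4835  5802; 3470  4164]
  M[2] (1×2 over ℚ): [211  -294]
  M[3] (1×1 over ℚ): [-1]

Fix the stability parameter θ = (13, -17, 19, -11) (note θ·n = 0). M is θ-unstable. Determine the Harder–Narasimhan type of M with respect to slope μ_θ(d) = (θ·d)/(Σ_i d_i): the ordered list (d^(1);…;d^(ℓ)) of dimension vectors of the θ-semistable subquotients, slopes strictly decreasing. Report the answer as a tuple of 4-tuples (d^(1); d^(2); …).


Via rank(M_{q-1}∘⋯∘M_p): M ≅ I[1,1], I[1,4], I[2,2].
μ_θ-semistable layers: μ^(1)=13; μ^(2)=4; μ^(3)=-2; μ^(4)=-17

((1, 0, 0, 0); (0, 0, 1, 1); (1, 1, 0, 0); (0, 1, 0, 0))


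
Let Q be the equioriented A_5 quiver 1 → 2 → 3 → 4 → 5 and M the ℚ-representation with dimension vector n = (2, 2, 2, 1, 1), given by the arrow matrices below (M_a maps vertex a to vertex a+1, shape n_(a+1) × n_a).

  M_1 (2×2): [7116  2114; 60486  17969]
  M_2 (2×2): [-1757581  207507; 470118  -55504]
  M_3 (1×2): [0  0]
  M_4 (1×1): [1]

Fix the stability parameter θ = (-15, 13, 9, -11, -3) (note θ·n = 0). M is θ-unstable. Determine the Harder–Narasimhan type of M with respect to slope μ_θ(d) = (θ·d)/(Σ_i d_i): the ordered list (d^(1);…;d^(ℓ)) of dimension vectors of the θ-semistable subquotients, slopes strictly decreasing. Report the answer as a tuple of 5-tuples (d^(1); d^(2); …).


Barcode: M ≅ I[1,1], I[1,3], I[2,3], I[4,5]. HN layers by μ_θ (4 steps, strictly decreasing):
  μ^(1)=11; μ^(2)=-3; μ^(3)=-11; μ^(4)=-15

((0, 2, 2, 0, 0); (0, 0, 0, 0, 1); (0, 0, 0, 1, 0); (2, 0, 0, 0, 0))


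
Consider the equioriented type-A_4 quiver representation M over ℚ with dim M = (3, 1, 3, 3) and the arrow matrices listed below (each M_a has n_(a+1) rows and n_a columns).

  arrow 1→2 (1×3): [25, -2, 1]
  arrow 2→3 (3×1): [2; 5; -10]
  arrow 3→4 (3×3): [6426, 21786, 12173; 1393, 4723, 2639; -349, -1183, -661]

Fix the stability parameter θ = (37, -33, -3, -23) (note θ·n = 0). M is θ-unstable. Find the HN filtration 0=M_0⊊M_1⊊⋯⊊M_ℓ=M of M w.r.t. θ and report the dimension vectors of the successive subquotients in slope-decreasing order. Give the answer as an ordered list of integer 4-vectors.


Barcode: M ≅ I[1,1]^2, I[1,4], I[3,3], I[3,4], I[4,4]. HN layers by μ_θ (5 steps, strictly decreasing):
  μ^(1)=37; μ^(2)=-3; μ^(3)=-11/2; μ^(4)=-13; μ^(5)=-23

((2, 0, 0, 0); (0, 0, 1, 0); (1, 1, 1, 1); (0, 0, 1, 1); (0, 0, 0, 1))
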